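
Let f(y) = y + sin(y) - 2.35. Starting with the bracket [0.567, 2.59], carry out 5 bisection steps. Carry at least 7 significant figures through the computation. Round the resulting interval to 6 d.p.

f(0.567000) = -1.245896, f(2.590000) = 0.764044 (opposite signs)
step 1: m = 1.578500, f(m) = 0.228470 > 0 → root in [0.567000, 1.578500]
step 2: m = 1.072750, f(m) = -0.398732 < 0 → root in [1.072750, 1.578500]
step 3: m = 1.325625, f(m) = -0.054279 < 0 → root in [1.325625, 1.578500]
step 4: m = 1.452063, f(m) = 0.095022 > 0 → root in [1.325625, 1.452063]
step 5: m = 1.388844, f(m) = 0.022336 > 0 → root in [1.325625, 1.388844]

[1.325625, 1.388844]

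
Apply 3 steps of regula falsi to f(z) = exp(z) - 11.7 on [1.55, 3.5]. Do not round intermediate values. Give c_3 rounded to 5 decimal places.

False-position update: c = (a·f(b) − b·f(a))/(f(b) − f(a)); replace the endpoint whose sign matches f(c).
f(1.550000) = -6.988530, f(3.500000) = 21.415452
step 1: c = 2.029779, f(c) = -4.087596 < 0 → new bracket [2.029779, 3.500000]
step 2: c = 2.265424, f(c) = -2.064790 < 0 → new bracket [2.265424, 3.500000]
step 3: c = 2.373989, f(c) = -0.959846 < 0 → new bracket [2.373989, 3.500000]

2.37399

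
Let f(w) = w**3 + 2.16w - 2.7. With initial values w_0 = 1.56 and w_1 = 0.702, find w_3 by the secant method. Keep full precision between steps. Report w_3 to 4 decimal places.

f(w_0) = 4.466016, f(w_1) = -0.837732
w_2 = 0.702000 - (-0.837732)·(0.702000 - 1.560000)/(-0.837732 - (4.466016)) = 0.837522; f(w_2) = -0.303479
w_3 = 0.837522 - (-0.303479)·(0.837522 - 0.702000)/(-0.303479 - (-0.837732)) = 0.914504; f(w_3) = 0.040146

0.9145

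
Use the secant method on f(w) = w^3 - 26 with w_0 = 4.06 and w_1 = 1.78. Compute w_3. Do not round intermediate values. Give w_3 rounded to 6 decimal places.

3.221541

f(w_0) = 40.923416, f(w_1) = -20.360248
w_2 = 1.780000 - (-20.360248)·(1.780000 - 4.060000)/(-20.360248 - (40.923416)) = 2.537484; f(w_2) = -9.661594
w_3 = 2.537484 - (-9.661594)·(2.537484 - 1.780000)/(-9.661594 - (-20.360248)) = 3.221541; f(w_3) = 7.434214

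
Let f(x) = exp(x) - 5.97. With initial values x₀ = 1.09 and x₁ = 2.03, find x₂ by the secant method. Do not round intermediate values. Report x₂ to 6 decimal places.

Secant update: x_(k+1) = x_k − f(x_k)·(x_k − x_(k-1))/(f(x_k) − f(x_(k-1))).
f(x_0) = -2.995726, f(x_1) = 1.644086
x_2 = 2.030000 - (1.644086)·(2.030000 - 1.090000)/(1.644086 - (-2.995726)) = 1.696917; f(x_2) = -0.512901

1.696917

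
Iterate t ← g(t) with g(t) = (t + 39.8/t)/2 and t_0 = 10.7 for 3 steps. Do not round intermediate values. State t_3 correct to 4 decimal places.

t_1 = g(10.700000) = 7.209813
t_2 = g(7.209813) = 6.365034
t_3 = g(6.365034) = 6.308973

6.3090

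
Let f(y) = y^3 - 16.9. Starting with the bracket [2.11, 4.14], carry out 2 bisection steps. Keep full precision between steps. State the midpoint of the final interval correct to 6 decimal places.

f(2.110000) = -7.506069, f(4.140000) = 54.057944 (opposite signs)
step 1: m = 3.125000, f(m) = 13.617578 > 0 → root in [2.110000, 3.125000]
step 2: m = 2.617500, f(m) = 1.033294 > 0 → root in [2.110000, 2.617500]
Midpoint of [2.110000, 2.617500] = 2.363750

2.363750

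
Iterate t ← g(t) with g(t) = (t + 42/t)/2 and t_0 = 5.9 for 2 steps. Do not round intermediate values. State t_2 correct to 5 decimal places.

t_1 = g(5.900000) = 6.509322
t_2 = g(6.509322) = 6.480803

6.48080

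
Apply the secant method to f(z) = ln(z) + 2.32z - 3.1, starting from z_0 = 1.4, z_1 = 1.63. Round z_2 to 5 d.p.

f(z_0) = 0.484472, f(z_1) = 1.170180
z_2 = 1.630000 - (1.170180)·(1.630000 - 1.400000)/(1.170180 - (0.484472)) = 1.237498; f(z_2) = -0.015912

1.23750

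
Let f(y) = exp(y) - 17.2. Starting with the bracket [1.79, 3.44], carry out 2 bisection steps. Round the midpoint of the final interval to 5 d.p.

2.82125

f(1.790000) = -11.210548, f(3.440000) = 13.986958 (opposite signs)
step 1: m = 2.615000, f(m) = -3.532784 < 0 → root in [2.615000, 3.440000]
step 2: m = 3.027500, f(m) = 3.445554 > 0 → root in [2.615000, 3.027500]
Midpoint of [2.615000, 3.027500] = 2.821250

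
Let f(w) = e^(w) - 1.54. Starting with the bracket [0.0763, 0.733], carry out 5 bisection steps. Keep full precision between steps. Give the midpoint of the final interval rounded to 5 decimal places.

f(0.076300) = -0.460714, f(0.733000) = 0.541315 (opposite signs)
step 1: m = 0.404650, f(m) = -0.041222 < 0 → root in [0.404650, 0.733000]
step 2: m = 0.568825, f(m) = 0.226191 > 0 → root in [0.404650, 0.568825]
step 3: m = 0.486738, f(m) = 0.086999 > 0 → root in [0.404650, 0.486738]
step 4: m = 0.445694, f(m) = 0.021573 > 0 → root in [0.404650, 0.445694]
step 5: m = 0.425172, f(m) = -0.010147 < 0 → root in [0.425172, 0.445694]
Midpoint of [0.425172, 0.445694] = 0.435433

0.43543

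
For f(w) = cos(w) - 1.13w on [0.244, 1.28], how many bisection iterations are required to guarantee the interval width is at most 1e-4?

Initial width b − a = 1.28 − 0.244 = 1.036000.
After n steps the width is (b−a)/2^n; need (b−a)/2^n ≤ 1e-4.
So n ≥ log₂(1.036000/1e-4) = log₂(10360.0000) ≈ 13.3387.
Hence n = 14.

14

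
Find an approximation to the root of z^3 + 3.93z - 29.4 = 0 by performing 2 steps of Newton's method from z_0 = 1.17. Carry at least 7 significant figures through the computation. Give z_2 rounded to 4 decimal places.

3.0567

f'(z) = 3z^2 + 3.93
z_0 = 1.170000: f = -23.200287, f' = 8.036700 → z_1 = 1.170000 - (-23.200287)/(8.036700) = 4.056793
z_1 = 4.056793: f = 53.308134, f' = 53.302701 → z_2 = 4.056793 - (53.308134)/(53.302701) = 3.056691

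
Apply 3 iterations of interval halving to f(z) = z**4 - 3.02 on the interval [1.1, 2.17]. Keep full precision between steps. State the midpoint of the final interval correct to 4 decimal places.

f(1.100000) = -1.555900, f(2.170000) = 19.153739 (opposite signs)
step 1: m = 1.635000, f(m) = 4.126132 > 0 → root in [1.100000, 1.635000]
step 2: m = 1.367500, f(m) = 0.477110 > 0 → root in [1.100000, 1.367500]
step 3: m = 1.233750, f(m) = -0.703093 < 0 → root in [1.233750, 1.367500]
Midpoint of [1.233750, 1.367500] = 1.300625

1.3006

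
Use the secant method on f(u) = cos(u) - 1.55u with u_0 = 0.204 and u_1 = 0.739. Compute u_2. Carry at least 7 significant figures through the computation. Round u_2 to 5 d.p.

0.53573

f(u_0) = 0.663064, f(u_1) = -0.406308
u_2 = 0.739000 - (-0.406308)·(0.739000 - 0.204000)/(-0.406308 - (0.663064)) = 0.535727; f(u_2) = 0.029521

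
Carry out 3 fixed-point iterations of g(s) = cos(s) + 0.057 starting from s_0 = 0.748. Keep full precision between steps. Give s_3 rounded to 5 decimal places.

0.78128

s_1 = g(0.748000) = 0.790051
s_2 = g(0.790051) = 0.760809
s_3 = g(0.760809) = 0.781278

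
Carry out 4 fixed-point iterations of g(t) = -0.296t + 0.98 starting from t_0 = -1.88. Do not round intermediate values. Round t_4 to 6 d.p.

0.735936

t_1 = g(-1.880000) = 1.536480
t_2 = g(1.536480) = 0.525202
t_3 = g(0.525202) = 0.824540
t_4 = g(0.824540) = 0.735936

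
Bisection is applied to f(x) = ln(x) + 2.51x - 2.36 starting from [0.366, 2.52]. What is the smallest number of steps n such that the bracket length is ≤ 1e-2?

8

Initial width b − a = 2.52 − 0.366 = 2.154000.
After n steps the width is (b−a)/2^n; need (b−a)/2^n ≤ 1e-2.
So n ≥ log₂(2.154000/1e-2) = log₂(215.4000) ≈ 7.7509.
Hence n = 8.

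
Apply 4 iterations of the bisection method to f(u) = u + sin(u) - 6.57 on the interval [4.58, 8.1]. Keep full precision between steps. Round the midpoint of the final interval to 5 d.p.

f(4.580000) = -2.981249, f(8.100000) = 2.499890 (opposite signs)
step 1: m = 6.340000, f(m) = -0.173216 < 0 → root in [6.340000, 8.100000]
step 2: m = 7.220000, f(m) = 1.455675 > 0 → root in [6.340000, 7.220000]
step 3: m = 6.780000, f(m) = 0.686628 > 0 → root in [6.340000, 6.780000]
step 4: m = 6.560000, f(m) = 0.263293 > 0 → root in [6.340000, 6.560000]
Midpoint of [6.340000, 6.560000] = 6.450000

6.45000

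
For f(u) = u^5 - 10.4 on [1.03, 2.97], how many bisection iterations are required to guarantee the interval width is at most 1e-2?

Initial width b − a = 2.97 − 1.03 = 1.940000.
After n steps the width is (b−a)/2^n; need (b−a)/2^n ≤ 1e-2.
So n ≥ log₂(1.940000/1e-2) = log₂(194.0000) ≈ 7.5999.
Hence n = 8.

8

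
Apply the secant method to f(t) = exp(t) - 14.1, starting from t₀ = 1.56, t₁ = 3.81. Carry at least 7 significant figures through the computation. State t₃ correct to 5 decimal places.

2.36407

f(t_0) = -9.341179, f(t_1) = 31.050439
t_2 = 3.810000 - (31.050439)·(3.810000 - 1.560000)/(31.050439 - (-9.341179)) = 2.080347; f(t_2) = -6.092754
t_3 = 2.080347 - (-6.092754)·(2.080347 - 3.810000)/(-6.092754 - (31.050439)) = 2.364069; f(t_3) = -3.465865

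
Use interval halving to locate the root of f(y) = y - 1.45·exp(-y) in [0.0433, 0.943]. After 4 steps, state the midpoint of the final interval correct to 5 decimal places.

f(0.043300) = -1.345255, f(0.943000) = 0.378286 (opposite signs)
step 1: m = 0.493150, f(m) = -0.392365 < 0 → root in [0.493150, 0.943000]
step 2: m = 0.718075, f(m) = 0.010924 > 0 → root in [0.493150, 0.718075]
step 3: m = 0.605612, f(m) = -0.185711 < 0 → root in [0.605612, 0.718075]
step 4: m = 0.661844, f(m) = -0.086210 < 0 → root in [0.661844, 0.718075]
Midpoint of [0.661844, 0.718075] = 0.689959

0.68996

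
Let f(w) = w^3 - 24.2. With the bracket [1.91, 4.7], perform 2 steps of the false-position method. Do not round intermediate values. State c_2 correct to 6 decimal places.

2.668320

f(1.910000) = -17.232129, f(4.700000) = 79.623000
step 1: c = 2.406387, f(c) = -10.265336 < 0 → new bracket [2.406387, 4.700000]
step 2: c = 2.668320, f(c) = -5.201745 < 0 → new bracket [2.668320, 4.700000]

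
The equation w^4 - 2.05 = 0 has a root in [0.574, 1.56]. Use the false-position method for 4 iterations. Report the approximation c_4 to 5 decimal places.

f(0.574000) = -1.941446, f(1.560000) = 3.872409
step 1: c = 0.903259, f(c) = -1.384344 < 0 → new bracket [0.903259, 1.560000]
step 2: c = 1.076209, f(c) = -0.708512 < 0 → new bracket [1.076209, 1.560000]
step 3: c = 1.151035, f(c) = -0.294688 < 0 → new bracket [1.151035, 1.560000]
step 4: c = 1.179956, f(c) = -0.111510 < 0 → new bracket [1.179956, 1.560000]

1.17996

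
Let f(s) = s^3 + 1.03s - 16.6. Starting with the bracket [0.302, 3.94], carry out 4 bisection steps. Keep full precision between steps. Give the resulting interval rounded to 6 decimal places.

f(0.302000) = -16.261396, f(3.940000) = 48.621184 (opposite signs)
step 1: m = 2.121000, f(m) = -4.873752 < 0 → root in [2.121000, 3.940000]
step 2: m = 3.030500, f(m) = 14.353316 > 0 → root in [2.121000, 3.030500]
step 3: m = 2.575750, f(m) = 3.141805 > 0 → root in [2.121000, 2.575750]
step 4: m = 2.348375, f(m) = -1.230202 < 0 → root in [2.348375, 2.575750]

[2.348375, 2.575750]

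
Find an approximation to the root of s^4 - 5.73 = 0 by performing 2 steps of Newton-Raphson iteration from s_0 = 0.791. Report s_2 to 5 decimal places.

Newton update: s ← s − f(s)/f'(s).
f'(s) = 4s^3
s_0 = 0.791000: f = -5.338523, f' = 1.979655 → s_1 = 0.791000 - (-5.338523)/(1.979655) = 3.487694
s_1 = 3.487694: f = 142.233158, f' = 169.697399 → s_2 = 3.487694 - (142.233158)/(169.697399) = 2.649537

2.64954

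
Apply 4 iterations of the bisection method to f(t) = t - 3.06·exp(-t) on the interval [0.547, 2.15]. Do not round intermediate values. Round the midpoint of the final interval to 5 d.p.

1.09803

f(0.547000) = -1.223771, f(2.150000) = 1.793558 (opposite signs)
step 1: m = 1.348500, f(m) = 0.554034 > 0 → root in [0.547000, 1.348500]
step 2: m = 0.947750, f(m) = -0.238343 < 0 → root in [0.947750, 1.348500]
step 3: m = 1.148125, f(m) = 0.177398 > 0 → root in [0.947750, 1.148125]
step 4: m = 1.047938, f(m) = -0.025083 < 0 → root in [1.047938, 1.148125]
Midpoint of [1.047938, 1.148125] = 1.098031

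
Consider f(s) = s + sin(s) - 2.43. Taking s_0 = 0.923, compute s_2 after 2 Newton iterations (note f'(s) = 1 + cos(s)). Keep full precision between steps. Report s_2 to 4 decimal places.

s_0 = 0.923000: f = -0.709585, f' = 1.603431 → s_1 = 0.923000 - (-0.709585)/(1.603431) = 1.365541
s_1 = 1.365541: f = -0.085449, f' = 1.203817 → s_2 = 1.365541 - (-0.085449)/(1.203817) = 1.436524

1.4365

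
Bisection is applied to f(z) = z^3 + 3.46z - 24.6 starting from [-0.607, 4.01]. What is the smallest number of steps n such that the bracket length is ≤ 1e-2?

Initial width b − a = 4.01 − -0.607 = 4.617000.
After n steps the width is (b−a)/2^n; need (b−a)/2^n ≤ 1e-2.
So n ≥ log₂(4.617000/1e-2) = log₂(461.7000) ≈ 8.8508.
Hence n = 9.

9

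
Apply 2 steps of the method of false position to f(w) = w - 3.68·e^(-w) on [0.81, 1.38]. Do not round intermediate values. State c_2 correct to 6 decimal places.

1.159025

False-position update: c = (a·f(b) − b·f(a))/(f(b) − f(a)); replace the endpoint whose sign matches f(c).
f(0.810000) = -0.827078, f(1.380000) = 0.454191
step 1: c = 1.177943, f(c) = 0.044830 > 0 → new bracket [0.810000, 1.177943]
step 2: c = 1.159025, f(c) = 0.004271 > 0 → new bracket [0.810000, 1.159025]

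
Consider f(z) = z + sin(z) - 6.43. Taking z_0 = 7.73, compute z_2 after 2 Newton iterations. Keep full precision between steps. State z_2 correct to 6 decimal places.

6.400173

f'(z) = 1 + cos(z)
z_0 = 7.730000: f = 2.292324, f' = 1.123664 → z_1 = 7.730000 - (2.292324)/(1.123664) = 5.689956
z_1 = 5.689956: f = -1.299085, f' = 1.829140 → z_2 = 5.689956 - (-1.299085)/(1.829140) = 6.400173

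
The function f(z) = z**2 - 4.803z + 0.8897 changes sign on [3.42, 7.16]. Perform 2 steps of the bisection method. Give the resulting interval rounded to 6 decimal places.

f(3.420000) = -3.840160, f(7.160000) = 17.765820 (opposite signs)
step 1: m = 5.290000, f(m) = 3.465930 > 0 → root in [3.420000, 5.290000]
step 2: m = 4.355000, f(m) = -1.061340 < 0 → root in [4.355000, 5.290000]

[4.355000, 5.290000]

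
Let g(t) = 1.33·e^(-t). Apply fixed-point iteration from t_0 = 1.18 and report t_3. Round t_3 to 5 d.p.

t_1 = g(1.180000) = 0.408681
t_2 = g(0.408681) = 0.883820
t_3 = g(0.883820) = 0.549558

0.54956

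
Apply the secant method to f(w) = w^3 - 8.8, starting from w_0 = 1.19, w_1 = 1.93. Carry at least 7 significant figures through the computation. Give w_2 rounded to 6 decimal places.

2.146592

f(w_0) = -7.114841, f(w_1) = -1.610943
w_2 = 1.930000 - (-1.610943)·(1.930000 - 1.190000)/(-1.610943 - (-7.114841)) = 2.146592; f(w_2) = 1.091183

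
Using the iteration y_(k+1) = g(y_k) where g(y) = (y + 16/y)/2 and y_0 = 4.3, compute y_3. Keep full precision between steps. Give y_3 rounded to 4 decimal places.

4.0000

y_1 = g(4.300000) = 4.010465
y_2 = g(4.010465) = 4.000014
y_3 = g(4.000014) = 4.000000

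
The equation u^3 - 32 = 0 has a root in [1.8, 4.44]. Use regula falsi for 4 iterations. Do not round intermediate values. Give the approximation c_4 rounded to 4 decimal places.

f(1.800000) = -26.168000, f(4.440000) = 55.528384
step 1: c = 2.645613, f(c) = -13.482646 < 0 → new bracket [2.645613, 4.440000]
step 2: c = 2.996181, f(c) = -5.102973 < 0 → new bracket [2.996181, 4.440000]
step 3: c = 3.117699, f(c) = -1.695825 < 0 → new bracket [3.117699, 4.440000]
step 4: c = 3.156885, f(c) = -0.538732 < 0 → new bracket [3.156885, 4.440000]

3.1569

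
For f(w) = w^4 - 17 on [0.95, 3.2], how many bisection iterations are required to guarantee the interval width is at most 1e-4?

15

Initial width b − a = 3.2 − 0.95 = 2.250000.
After n steps the width is (b−a)/2^n; need (b−a)/2^n ≤ 1e-4.
So n ≥ log₂(2.250000/1e-4) = log₂(22500.0000) ≈ 14.4576.
Hence n = 15.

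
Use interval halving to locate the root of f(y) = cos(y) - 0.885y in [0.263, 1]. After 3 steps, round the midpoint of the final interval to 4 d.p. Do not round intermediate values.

f(0.263000) = 0.732859, f(1.000000) = -0.344698 (opposite signs)
step 1: m = 0.631500, f(m) = 0.248265 > 0 → root in [0.631500, 1.000000]
step 2: m = 0.815750, f(m) = -0.036616 < 0 → root in [0.631500, 0.815750]
step 3: m = 0.723625, f(m) = 0.109002 > 0 → root in [0.723625, 0.815750]
Midpoint of [0.723625, 0.815750] = 0.769687

0.7697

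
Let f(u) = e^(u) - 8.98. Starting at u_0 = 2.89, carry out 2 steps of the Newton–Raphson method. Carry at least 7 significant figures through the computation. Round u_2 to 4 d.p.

2.2127

f'(u) = e^(u)
u_0 = 2.890000: f = 9.013310, f' = 17.993310 → u_1 = 2.890000 - (9.013310)/(17.993310) = 2.389074
u_1 = 2.389074: f = 1.923397, f' = 10.903397 → u_2 = 2.389074 - (1.923397)/(10.903397) = 2.212671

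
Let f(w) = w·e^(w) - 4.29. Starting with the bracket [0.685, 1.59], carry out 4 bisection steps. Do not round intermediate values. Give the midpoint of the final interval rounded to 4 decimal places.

1.2223

f(0.685000) = -2.931116, f(1.590000) = 3.506961 (opposite signs)
step 1: m = 1.137500, f(m) = -0.742182 < 0 → root in [1.137500, 1.590000]
step 2: m = 1.363750, f(m) = 1.043396 > 0 → root in [1.137500, 1.363750]
step 3: m = 1.250625, f(m) = 0.077839 > 0 → root in [1.137500, 1.250625]
step 4: m = 1.194063, f(m) = -0.349042 < 0 → root in [1.194063, 1.250625]
Midpoint of [1.194063, 1.250625] = 1.222344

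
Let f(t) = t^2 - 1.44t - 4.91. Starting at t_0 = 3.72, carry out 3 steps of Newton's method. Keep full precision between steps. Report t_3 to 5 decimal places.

3.04989

Newton update: t ← t − f(t)/f'(t).
f'(t) = 2t - 1.44
t_0 = 3.720000: f = 3.571600, f' = 6.000000 → t_1 = 3.720000 - (3.571600)/(6.000000) = 3.124733
t_1 = 3.124733: f = 0.354342, f' = 4.809467 → t_2 = 3.124733 - (0.354342)/(4.809467) = 3.051057
t_2 = 3.051057: f = 0.005428, f' = 4.662115 → t_3 = 3.051057 - (0.005428)/(4.662115) = 3.049893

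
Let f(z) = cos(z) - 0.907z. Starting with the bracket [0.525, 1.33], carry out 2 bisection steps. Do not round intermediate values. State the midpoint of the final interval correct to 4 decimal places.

f(0.525000) = 0.389149, f(1.330000) = -0.967834 (opposite signs)
step 1: m = 0.927500, f(m) = -0.241406 < 0 → root in [0.525000, 0.927500]
step 2: m = 0.726250, f(m) = 0.088961 > 0 → root in [0.726250, 0.927500]
Midpoint of [0.726250, 0.927500] = 0.826875

0.8269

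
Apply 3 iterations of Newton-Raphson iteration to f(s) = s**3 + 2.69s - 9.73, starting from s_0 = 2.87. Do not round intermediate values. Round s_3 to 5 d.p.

1.72230

f'(s) = 3s**2 + 2.69
s_0 = 2.870000: f = 21.630203, f' = 27.400700 → s_1 = 2.870000 - (21.630203)/(27.400700) = 2.080597
s_1 = 2.080597: f = 4.873464, f' = 15.676648 → s_2 = 2.080597 - (4.873464)/(15.676648) = 1.769723
s_2 = 1.769723: f = 0.573180, f' = 12.085754 → s_3 = 1.769723 - (0.573180)/(12.085754) = 1.722297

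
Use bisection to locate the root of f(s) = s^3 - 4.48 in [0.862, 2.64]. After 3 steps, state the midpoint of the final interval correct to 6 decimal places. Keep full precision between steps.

1.639875

f(0.862000) = -3.839496, f(2.640000) = 13.919744 (opposite signs)
step 1: m = 1.751000, f(m) = 0.888568 > 0 → root in [0.862000, 1.751000]
step 2: m = 1.306500, f(m) = -2.249880 < 0 → root in [1.306500, 1.751000]
step 3: m = 1.528750, f(m) = -0.907194 < 0 → root in [1.528750, 1.751000]
Midpoint of [1.528750, 1.751000] = 1.639875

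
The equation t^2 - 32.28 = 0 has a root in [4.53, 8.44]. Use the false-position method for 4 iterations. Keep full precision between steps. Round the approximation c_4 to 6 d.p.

5.679684

f(4.530000) = -11.759100, f(8.440000) = 38.953600
step 1: c = 5.436638, f(c) = -2.722963 < 0 → new bracket [5.436638, 8.440000]
step 2: c = 5.632865, f(c) = -0.550834 < 0 → new bracket [5.632865, 8.440000]
step 3: c = 5.672006, f(c) = -0.108344 < 0 → new bracket [5.672006, 8.440000]
step 4: c = 5.679684, f(c) = -0.021192 < 0 → new bracket [5.679684, 8.440000]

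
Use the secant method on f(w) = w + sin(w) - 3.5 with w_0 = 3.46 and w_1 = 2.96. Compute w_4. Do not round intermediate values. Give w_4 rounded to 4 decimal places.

Secant update: w_(k+1) = w_k − f(w_k)·(w_k − w_(k-1))/(f(w_k) − f(w_(k-1))).
f(w_0) = -0.353054, f(w_1) = -0.359404
w_2 = 2.960000 - (-0.359404)·(2.960000 - 3.460000)/(-0.359404 - (-0.353054)) = 31.262301; f(w_2) = 27.609279
w_3 = 31.262301 - (27.609279)·(31.262301 - 2.960000)/(27.609279 - (-0.359404)) = 3.323691; f(w_3) = -0.357403
w_4 = 3.323691 - (-0.357403)·(3.323691 - 31.262301)/(-0.357403 - (27.609279)) = 3.680735; f(w_4) = -0.332665

3.6807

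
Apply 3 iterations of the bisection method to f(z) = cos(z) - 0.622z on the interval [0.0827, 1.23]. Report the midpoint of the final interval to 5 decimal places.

1.01488

f(0.082700) = 0.945143, f(1.230000) = -0.430822 (opposite signs)
step 1: m = 0.656350, f(m) = 0.383975 > 0 → root in [0.656350, 1.230000]
step 2: m = 0.943175, f(m) = 0.000566 > 0 → root in [0.943175, 1.230000]
step 3: m = 1.086588, f(m) = -0.210349 < 0 → root in [0.943175, 1.086588]
Midpoint of [0.943175, 1.086588] = 1.014881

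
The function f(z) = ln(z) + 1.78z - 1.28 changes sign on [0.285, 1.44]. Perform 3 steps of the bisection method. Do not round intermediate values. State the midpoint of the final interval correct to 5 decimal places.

0.79031

f(0.285000) = -2.027966, f(1.440000) = 1.647843 (opposite signs)
step 1: m = 0.862500, f(m) = 0.107330 > 0 → root in [0.285000, 0.862500]
step 2: m = 0.573750, f(m) = -0.814287 < 0 → root in [0.573750, 0.862500]
step 3: m = 0.718125, f(m) = -0.332849 < 0 → root in [0.718125, 0.862500]
Midpoint of [0.718125, 0.862500] = 0.790312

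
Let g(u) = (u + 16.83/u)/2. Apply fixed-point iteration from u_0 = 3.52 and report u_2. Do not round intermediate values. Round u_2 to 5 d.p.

u_1 = g(3.520000) = 4.150625
u_2 = g(4.150625) = 4.102718

4.10272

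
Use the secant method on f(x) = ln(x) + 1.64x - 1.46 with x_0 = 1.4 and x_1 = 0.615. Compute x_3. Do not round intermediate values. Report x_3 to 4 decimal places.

0.9352

f(x_0) = 1.172472, f(x_1) = -0.937533
x_2 = 0.615000 - (-0.937533)·(0.615000 - 1.400000)/(-0.937533 - (1.172472)) = 0.963797; f(x_2) = 0.083752
x_3 = 0.963797 - (0.083752)·(0.963797 - 0.615000)/(0.083752 - (-0.937533)) = 0.935193; f(x_3) = 0.006715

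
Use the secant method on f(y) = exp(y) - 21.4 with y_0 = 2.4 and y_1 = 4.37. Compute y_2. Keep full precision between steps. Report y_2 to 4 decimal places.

f(y_0) = -10.376824, f(y_1) = 57.643632
y_2 = 4.370000 - (57.643632)·(4.370000 - 2.400000)/(57.643632 - (-10.376824)) = 2.700532; f(y_2) = -6.512346

2.7005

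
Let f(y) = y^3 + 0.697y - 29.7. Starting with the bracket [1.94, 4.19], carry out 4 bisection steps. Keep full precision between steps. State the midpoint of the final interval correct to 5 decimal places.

2.99469

f(1.940000) = -21.046436, f(4.190000) = 46.780489 (opposite signs)
step 1: m = 3.065000, f(m) = 1.229605 > 0 → root in [1.940000, 3.065000]
step 2: m = 2.502500, f(m) = -12.283836 < 0 → root in [2.502500, 3.065000]
step 3: m = 2.783750, f(m) = -6.187712 < 0 → root in [2.783750, 3.065000]
step 4: m = 2.924375, f(m) = -2.652546 < 0 → root in [2.924375, 3.065000]
Midpoint of [2.924375, 3.065000] = 2.994688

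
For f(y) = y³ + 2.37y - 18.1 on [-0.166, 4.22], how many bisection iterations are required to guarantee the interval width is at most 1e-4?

Initial width b − a = 4.22 − -0.166 = 4.386000.
After n steps the width is (b−a)/2^n; need (b−a)/2^n ≤ 1e-4.
So n ≥ log₂(4.386000/1e-4) = log₂(43860.0000) ≈ 15.4206.
Hence n = 16.

16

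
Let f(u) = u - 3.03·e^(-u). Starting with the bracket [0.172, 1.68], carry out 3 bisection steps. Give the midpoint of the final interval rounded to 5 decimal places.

f(0.172000) = -2.379197, f(1.680000) = 1.115287 (opposite signs)
step 1: m = 0.926000, f(m) = -0.274289 < 0 → root in [0.926000, 1.680000]
step 2: m = 1.303000, f(m) = 0.479702 > 0 → root in [0.926000, 1.303000]
step 3: m = 1.114500, f(m) = 0.120420 > 0 → root in [0.926000, 1.114500]
Midpoint of [0.926000, 1.114500] = 1.020250

1.02025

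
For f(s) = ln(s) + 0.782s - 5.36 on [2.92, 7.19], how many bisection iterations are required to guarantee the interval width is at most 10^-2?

9

Initial width b − a = 7.19 − 2.92 = 4.270000.
After n steps the width is (b−a)/2^n; need (b−a)/2^n ≤ 10^-2.
So n ≥ log₂(4.270000/10^-2) = log₂(427.0000) ≈ 8.7381.
Hence n = 9.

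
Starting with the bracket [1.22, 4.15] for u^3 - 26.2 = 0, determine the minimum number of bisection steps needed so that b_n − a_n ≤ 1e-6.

22

Initial width b − a = 4.15 − 1.22 = 2.930000.
After n steps the width is (b−a)/2^n; need (b−a)/2^n ≤ 1e-6.
So n ≥ log₂(2.930000/1e-6) = log₂(2930000.0000) ≈ 21.4825.
Hence n = 22.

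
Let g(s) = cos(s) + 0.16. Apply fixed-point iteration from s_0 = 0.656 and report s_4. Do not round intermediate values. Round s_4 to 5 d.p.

0.78265

s_1 = g(0.656000) = 0.952438
s_2 = g(0.952438) = 0.739698
s_3 = g(0.739698) = 0.898672
s_4 = g(0.898672) = 0.782650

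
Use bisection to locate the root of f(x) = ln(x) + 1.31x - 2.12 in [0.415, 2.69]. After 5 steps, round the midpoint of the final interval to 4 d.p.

1.3748

f(0.415000) = -2.455827, f(2.690000) = 2.393441 (opposite signs)
step 1: m = 1.552500, f(m) = 0.353642 > 0 → root in [0.415000, 1.552500]
step 2: m = 0.983750, f(m) = -0.847671 < 0 → root in [0.983750, 1.552500]
step 3: m = 1.268125, f(m) = -0.221217 < 0 → root in [1.268125, 1.552500]
step 4: m = 1.410312, f(m) = 0.071321 > 0 → root in [1.268125, 1.410312]
step 5: m = 1.339219, f(m) = -0.073537 < 0 → root in [1.339219, 1.410312]
Midpoint of [1.339219, 1.410312] = 1.374766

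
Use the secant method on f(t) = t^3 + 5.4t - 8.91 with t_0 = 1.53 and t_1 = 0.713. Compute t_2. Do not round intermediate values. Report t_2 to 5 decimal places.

f(t_0) = 2.933577, f(t_1) = -4.697333
t_2 = 0.713000 - (-4.697333)·(0.713000 - 1.530000)/(-4.697333 - (2.933577)) = 1.215918; f(t_2) = -0.546362

1.21592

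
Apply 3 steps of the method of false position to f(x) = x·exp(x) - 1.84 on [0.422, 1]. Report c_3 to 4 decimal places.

f(0.422000) = -1.196446, f(1.000000) = 0.878282
step 1: c = 0.755319, f(c) = -0.232462 < 0 → new bracket [0.755319, 1.000000]
step 2: c = 0.806527, f(c) = -0.033287 < 0 → new bracket [0.806527, 1.000000]
step 3: c = 0.813592, f(c) = -0.004539 < 0 → new bracket [0.813592, 1.000000]

0.8136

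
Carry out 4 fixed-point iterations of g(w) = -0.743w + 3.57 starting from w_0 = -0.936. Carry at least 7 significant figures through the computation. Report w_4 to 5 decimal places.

1.13874

w_1 = g(-0.936000) = 4.265448
w_2 = g(4.265448) = 0.400772
w_3 = g(0.400772) = 3.272226
w_4 = g(3.272226) = 1.138736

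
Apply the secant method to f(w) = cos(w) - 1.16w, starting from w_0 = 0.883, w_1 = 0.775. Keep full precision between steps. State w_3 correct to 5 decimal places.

f(w_0) = -0.389444, f(w_1) = -0.184579
w_2 = 0.775000 - (-0.184579)·(0.775000 - 0.883000)/(-0.184579 - (-0.389444)) = 0.677694; f(w_2) = -0.007105
w_3 = 0.677694 - (-0.007105)·(0.677694 - 0.775000)/(-0.007105 - (-0.184579)) = 0.673799; f(w_3) = -0.000150

0.67380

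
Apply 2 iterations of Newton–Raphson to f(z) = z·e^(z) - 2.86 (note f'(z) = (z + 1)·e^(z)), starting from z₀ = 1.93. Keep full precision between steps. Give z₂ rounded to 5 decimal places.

1.11592

z_0 = 1.930000: f = 10.436755, f' = 20.186265 → z_1 = 1.930000 - (10.436755)/(20.186265) = 1.412977
z_1 = 1.412977: f = 2.944750, f' = 9.912919 → z_2 = 1.412977 - (2.944750)/(9.912919) = 1.115916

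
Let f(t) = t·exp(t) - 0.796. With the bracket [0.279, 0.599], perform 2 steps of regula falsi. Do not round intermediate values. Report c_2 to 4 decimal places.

0.4866

False-position update: c = (a·f(b) − b·f(a))/(f(b) − f(a)); replace the endpoint whose sign matches f(c).
f(0.279000) = -0.427216, f(0.599000) = 0.294358
step 1: c = 0.468459, f(c) = -0.047621 < 0 → new bracket [0.468459, 0.599000]
step 2: c = 0.486638, f(c) = -0.004320 < 0 → new bracket [0.486638, 0.599000]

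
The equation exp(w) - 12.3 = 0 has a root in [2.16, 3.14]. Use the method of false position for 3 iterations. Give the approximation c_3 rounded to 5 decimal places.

f(2.160000) = -3.628862, f(3.140000) = 10.803867
step 1: c = 2.406404, f(c) = -1.206002 < 0 → new bracket [2.406404, 3.140000]
step 2: c = 2.480070, f(c) = -0.357898 < 0 → new bracket [2.480070, 3.140000]
step 3: c = 2.501231, f(c) = -0.102506 < 0 → new bracket [2.501231, 3.140000]

2.50123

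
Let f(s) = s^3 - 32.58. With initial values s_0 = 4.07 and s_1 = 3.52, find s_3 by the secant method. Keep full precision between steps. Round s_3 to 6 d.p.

3.200576

Secant update: s_(k+1) = s_k − f(s_k)·(s_k − s_(k-1))/(f(s_k) − f(s_(k-1))).
f(s_0) = 34.839143, f(s_1) = 11.034208
s_2 = 3.520000 - (11.034208)·(3.520000 - 4.070000)/(11.034208 - (34.839143)) = 3.265061; f(s_2) = 2.227575
s_3 = 3.265061 - (2.227575)·(3.265061 - 3.520000)/(2.227575 - (11.034208)) = 3.200576; f(s_3) = 0.205685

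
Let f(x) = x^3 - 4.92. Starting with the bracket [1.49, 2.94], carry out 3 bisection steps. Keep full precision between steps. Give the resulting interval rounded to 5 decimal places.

f(1.490000) = -1.612051, f(2.940000) = 20.492184 (opposite signs)
step 1: m = 2.215000, f(m) = 5.947288 > 0 → root in [1.490000, 2.215000]
step 2: m = 1.852500, f(m) = 1.437328 > 0 → root in [1.490000, 1.852500]
step 3: m = 1.671250, f(m) = -0.252071 < 0 → root in [1.671250, 1.852500]

[1.67125, 1.85250]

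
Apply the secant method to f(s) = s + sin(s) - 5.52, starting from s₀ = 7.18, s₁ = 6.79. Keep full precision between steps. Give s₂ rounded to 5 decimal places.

f(s_0) = 2.441343, f(s_1) = 1.755395
s_2 = 6.790000 - (1.755395)·(6.790000 - 7.180000)/(1.755395 - (2.441343)) = 5.791960; f(s_2) = -0.199748

5.79196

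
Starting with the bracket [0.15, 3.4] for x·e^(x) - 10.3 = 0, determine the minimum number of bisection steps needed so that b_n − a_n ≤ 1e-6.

22

Initial width b − a = 3.4 − 0.15 = 3.250000.
After n steps the width is (b−a)/2^n; need (b−a)/2^n ≤ 1e-6.
So n ≥ log₂(3.250000/1e-6) = log₂(3250000.0000) ≈ 21.6320.
Hence n = 22.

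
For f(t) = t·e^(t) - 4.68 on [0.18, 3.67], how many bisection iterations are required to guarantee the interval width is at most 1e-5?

19

Initial width b − a = 3.67 − 0.18 = 3.490000.
After n steps the width is (b−a)/2^n; need (b−a)/2^n ≤ 1e-5.
So n ≥ log₂(3.490000/1e-5) = log₂(349000.0000) ≈ 18.4129.
Hence n = 19.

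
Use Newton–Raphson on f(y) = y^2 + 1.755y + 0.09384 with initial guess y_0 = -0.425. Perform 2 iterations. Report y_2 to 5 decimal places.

f'(y) = 2y + 1.755
y_0 = -0.425000: f = -0.471410, f' = 0.905000 → y_1 = -0.425000 - (-0.471410)/(0.905000) = 0.095895
y_1 = 0.095895: f = 0.271332, f' = 1.946790 → y_2 = 0.095895 - (0.271332)/(1.946790) = -0.043479

-0.04348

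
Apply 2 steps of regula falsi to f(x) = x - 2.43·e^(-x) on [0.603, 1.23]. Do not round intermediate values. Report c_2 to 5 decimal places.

f(0.603000) = -0.726617, f(1.230000) = 0.519729
step 1: c = 0.968540, f(c) = 0.046022 > 0 → new bracket [0.603000, 0.968540]
step 2: c = 0.946767, f(c) = 0.003942 > 0 → new bracket [0.603000, 0.946767]

0.94677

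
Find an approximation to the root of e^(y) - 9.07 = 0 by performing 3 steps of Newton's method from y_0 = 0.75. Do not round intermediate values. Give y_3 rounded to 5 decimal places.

f'(y) = e^(y)
y_0 = 0.750000: f = -6.953000, f' = 2.117000 → y_1 = 0.750000 - (-6.953000)/(2.117000) = 4.034365
y_1 = 4.034365: f = 47.437006, f' = 56.507006 → y_2 = 4.034365 - (47.437006)/(56.507006) = 3.194876
y_2 = 3.194876: f = 15.337140, f' = 24.407140 → y_3 = 3.194876 - (15.337140)/(24.407140) = 2.566488

2.56649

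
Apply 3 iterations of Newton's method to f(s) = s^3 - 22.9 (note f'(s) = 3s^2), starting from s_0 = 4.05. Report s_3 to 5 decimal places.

s_0 = 4.050000: f = 43.530125, f' = 49.207500 → s_1 = 4.050000 - (43.530125)/(49.207500) = 3.165376
s_1 = 3.165376: f = 8.815824, f' = 30.058820 → s_2 = 3.165376 - (8.815824)/(30.058820) = 2.872090
s_2 = 2.872090: f = 0.791597, f' = 24.746710 → s_3 = 2.872090 - (0.791597)/(24.746710) = 2.840102

2.84010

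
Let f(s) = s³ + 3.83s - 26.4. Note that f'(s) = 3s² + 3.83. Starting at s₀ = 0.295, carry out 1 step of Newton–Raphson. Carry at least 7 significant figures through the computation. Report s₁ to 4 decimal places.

6.4656

s_0 = 0.295000: f = -25.244478, f' = 4.091075 → s_1 = 0.295000 - (-25.244478)/(4.091075) = 6.465622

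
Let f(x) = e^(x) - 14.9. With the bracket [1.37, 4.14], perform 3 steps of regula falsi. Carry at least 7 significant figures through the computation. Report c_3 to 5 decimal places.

2.42338

False-position update: c = (a·f(b) − b·f(a))/(f(b) − f(a)); replace the endpoint whose sign matches f(c).
f(1.370000) = -10.964649, f(4.140000) = 47.902821
step 1: c = 1.885940, f(c) = -8.307452 < 0 → new bracket [1.885940, 4.140000]
step 2: c = 2.219073, f(c) = -5.701201 < 0 → new bracket [2.219073, 4.140000]
step 3: c = 2.423378, f(c) = -3.616084 < 0 → new bracket [2.423378, 4.140000]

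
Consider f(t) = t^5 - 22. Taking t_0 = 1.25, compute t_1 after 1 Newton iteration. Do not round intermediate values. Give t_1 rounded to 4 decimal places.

f'(t) = 5t^4
t_0 = 1.250000: f = -18.948242, f' = 12.207031 → t_1 = 1.250000 - (-18.948242)/(12.207031) = 2.802240

2.8022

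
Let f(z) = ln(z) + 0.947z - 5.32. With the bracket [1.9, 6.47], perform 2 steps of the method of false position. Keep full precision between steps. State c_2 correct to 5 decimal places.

4.13390

f(1.900000) = -2.878846, f(6.470000) = 2.674266
step 1: c = 4.269181, f(c) = 0.174336 > 0 → new bracket [1.900000, 4.269181]
step 2: c = 4.133901, f(c) = 0.014026 > 0 → new bracket [1.900000, 4.133901]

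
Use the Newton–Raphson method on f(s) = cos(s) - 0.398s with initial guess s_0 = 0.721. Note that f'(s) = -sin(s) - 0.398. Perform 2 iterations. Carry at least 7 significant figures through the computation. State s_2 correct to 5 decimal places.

1.11258

s_0 = 0.721000: f = 0.464188, f' = -1.058136 → s_1 = 0.721000 - (0.464188)/(-1.058136) = 1.159685
s_1 = 1.159685: f = -0.061926, f' = -1.314677 → s_2 = 1.159685 - (-0.061926)/(-1.314677) = 1.112581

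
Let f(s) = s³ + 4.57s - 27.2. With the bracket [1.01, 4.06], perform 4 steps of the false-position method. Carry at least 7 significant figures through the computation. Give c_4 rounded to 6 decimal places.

2.465501

f(1.010000) = -21.553999, f(4.060000) = 58.277616
step 1: c = 1.833479, f(c) = -12.657488 < 0 → new bracket [1.833479, 4.060000]
step 2: c = 2.230774, f(c) = -5.904237 < 0 → new bracket [2.230774, 4.060000]
step 3: c = 2.399049, f(c) = -2.428771 < 0 → new bracket [2.399049, 4.060000]
step 4: c = 2.465501, f(c) = -0.945626 < 0 → new bracket [2.465501, 4.060000]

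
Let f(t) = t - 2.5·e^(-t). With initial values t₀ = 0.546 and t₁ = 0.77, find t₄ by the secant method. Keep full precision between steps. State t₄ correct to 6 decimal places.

0.958582

f(t_0) = -0.902156, f(t_1) = -0.387533
t_2 = 0.770000 - (-0.387533)·(0.770000 - 0.546000)/(-0.387533 - (-0.902156)) = 0.938681; f(t_2) = -0.039177
t_3 = 0.938681 - (-0.039177)·(0.938681 - 0.770000)/(-0.039177 - (-0.387533)) = 0.957652; f(t_3) = -0.001831
t_4 = 0.957652 - (-0.001831)·(0.957652 - 0.938681)/(-0.001831 - (-0.039177)) = 0.958582; f(t_4) = -0.000009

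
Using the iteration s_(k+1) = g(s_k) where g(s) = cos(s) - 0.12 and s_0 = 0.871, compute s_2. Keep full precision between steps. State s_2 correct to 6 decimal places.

s_1 = g(0.871000) = 0.524062
s_2 = g(0.524062) = 0.745794

0.745794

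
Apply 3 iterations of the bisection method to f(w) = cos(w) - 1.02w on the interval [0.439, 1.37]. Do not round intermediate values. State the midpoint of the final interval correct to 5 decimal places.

0.72994

f(0.439000) = 0.457397, f(1.370000) = -1.197950 (opposite signs)
step 1: m = 0.904500, f(m) = -0.304511 < 0 → root in [0.439000, 0.904500]
step 2: m = 0.671750, f(m) = 0.097549 > 0 → root in [0.671750, 0.904500]
step 3: m = 0.788125, f(m) = -0.098712 < 0 → root in [0.671750, 0.788125]
Midpoint of [0.671750, 0.788125] = 0.729938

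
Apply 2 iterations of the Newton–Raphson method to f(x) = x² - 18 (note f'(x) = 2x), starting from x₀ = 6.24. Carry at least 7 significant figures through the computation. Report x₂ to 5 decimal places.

x_0 = 6.240000: f = 20.937600, f' = 12.480000 → x_1 = 6.240000 - (20.937600)/(12.480000) = 4.562308
x_1 = 4.562308: f = 2.814651, f' = 9.124615 → x_2 = 4.562308 - (2.814651)/(9.124615) = 4.253840

4.25384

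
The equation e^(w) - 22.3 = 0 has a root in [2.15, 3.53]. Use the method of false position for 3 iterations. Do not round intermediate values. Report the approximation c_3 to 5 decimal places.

3.09594

False-position update: c = (a·f(b) − b·f(a))/(f(b) − f(a)); replace the endpoint whose sign matches f(c).
f(2.150000) = -13.715142, f(3.530000) = 11.823968
step 1: c = 2.891095, f(c) = -4.286985 < 0 → new bracket [2.891095, 3.530000]
step 2: c = 3.061102, f(c) = -0.948932 < 0 → new bracket [3.061102, 3.530000]
step 3: c = 3.095937, f(c) = -0.192046 < 0 → new bracket [3.095937, 3.530000]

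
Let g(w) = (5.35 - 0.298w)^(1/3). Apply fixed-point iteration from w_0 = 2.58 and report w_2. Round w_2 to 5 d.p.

1.69329

w_1 = g(2.580000) = 1.660830
w_2 = g(1.660830) = 1.693292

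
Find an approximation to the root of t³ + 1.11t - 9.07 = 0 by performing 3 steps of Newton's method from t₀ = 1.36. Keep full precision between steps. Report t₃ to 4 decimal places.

f'(t) = 3t² + 1.11
t_0 = 1.360000: f = -5.044944, f' = 6.658800 → t_1 = 1.360000 - (-5.044944)/(6.658800) = 2.117636
t_1 = 2.117636: f = 2.776860, f' = 14.563142 → t_2 = 2.117636 - (2.776860)/(14.563142) = 1.926958
t_2 = 1.926958: f = 0.224045, f' = 12.249506 → t_3 = 1.926958 - (0.224045)/(12.249506) = 1.908668

1.9087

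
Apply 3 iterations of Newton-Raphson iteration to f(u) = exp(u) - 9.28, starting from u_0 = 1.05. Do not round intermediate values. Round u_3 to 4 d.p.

f'(u) = exp(u)
u_0 = 1.050000: f = -6.422349, f' = 2.857651 → u_1 = 1.050000 - (-6.422349)/(2.857651) = 3.297422
u_1 = 3.297422: f = 17.762841, f' = 27.042841 → u_2 = 3.297422 - (17.762841)/(27.042841) = 2.640582
u_2 = 2.640582: f = 4.741355, f' = 14.021355 → u_3 = 2.640582 - (4.741355)/(14.021355) = 2.302429

2.3024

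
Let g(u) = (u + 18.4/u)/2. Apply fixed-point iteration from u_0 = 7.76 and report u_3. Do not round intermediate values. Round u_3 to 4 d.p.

4.2899

u_1 = g(7.760000) = 5.065567
u_2 = g(5.065567) = 4.348967
u_3 = g(4.348967) = 4.289928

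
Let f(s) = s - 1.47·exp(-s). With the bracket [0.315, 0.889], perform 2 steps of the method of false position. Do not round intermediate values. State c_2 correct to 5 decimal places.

0.71870

f(0.315000) = -0.757790, f(0.889000) = 0.284732
step 1: c = 0.732230, f(c) = 0.025402 > 0 → new bracket [0.315000, 0.732230]
step 2: c = 0.718698, f(c) = 0.002239 > 0 → new bracket [0.315000, 0.718698]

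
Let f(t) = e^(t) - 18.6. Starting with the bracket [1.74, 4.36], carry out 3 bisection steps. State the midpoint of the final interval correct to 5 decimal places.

2.88625

f(1.740000) = -12.902657, f(4.360000) = 59.657134 (opposite signs)
step 1: m = 3.050000, f(m) = 2.515344 > 0 → root in [1.740000, 3.050000]
step 2: m = 2.395000, f(m) = -7.631802 < 0 → root in [2.395000, 3.050000]
step 3: m = 2.722500, f(m) = -3.381679 < 0 → root in [2.722500, 3.050000]
Midpoint of [2.722500, 3.050000] = 2.886250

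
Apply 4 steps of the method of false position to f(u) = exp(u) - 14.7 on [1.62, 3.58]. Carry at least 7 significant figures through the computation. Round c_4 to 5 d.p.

2.66068

f(1.620000) = -9.646910, f(3.580000) = 21.173541
step 1: c = 2.233487, f(c) = -5.367650 < 0 → new bracket [2.233487, 3.580000]
step 2: c = 2.505804, f(c) = -2.446598 < 0 → new bracket [2.505804, 3.580000]
step 3: c = 2.617070, f(c) = -1.004463 < 0 → new bracket [2.617070, 3.580000]
step 4: c = 2.660682, f(c) = -0.393957 < 0 → new bracket [2.660682, 3.580000]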